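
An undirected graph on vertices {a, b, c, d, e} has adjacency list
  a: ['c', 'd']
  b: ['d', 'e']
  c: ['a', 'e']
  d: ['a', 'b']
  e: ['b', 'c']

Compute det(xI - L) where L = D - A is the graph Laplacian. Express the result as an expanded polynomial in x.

x^5 - 10x^4 + 35x^3 - 50x^2 + 25x

With the vertex order [a, b, c, d, e], the degrees are [2, 2, 2, 2, 2], giving D = diag(2, 2, 2, 2, 2) and L = D - A. L has integer entries, so p(x) = det(xI - L) has integer coefficients. Expanding the determinant yields x^5 - 10x^4 + 35x^3 - 50x^2 + 25x. Since p(0) = det(-L) = 0, x divides p(x).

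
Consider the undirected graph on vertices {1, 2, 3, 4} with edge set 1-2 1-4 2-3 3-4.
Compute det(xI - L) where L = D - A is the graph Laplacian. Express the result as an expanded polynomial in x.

With the vertex order [1, 2, 3, 4], the degrees are [2, 2, 2, 2], giving D = diag(2, 2, 2, 2) and L = D - A. L has integer entries, so p(x) = det(xI - L) has integer coefficients. Expanding the determinant yields x^4 - 8x^3 + 20x^2 - 16x. Since p(0) = det(-L) = 0, x divides p(x).

x^4 - 8x^3 + 20x^2 - 16x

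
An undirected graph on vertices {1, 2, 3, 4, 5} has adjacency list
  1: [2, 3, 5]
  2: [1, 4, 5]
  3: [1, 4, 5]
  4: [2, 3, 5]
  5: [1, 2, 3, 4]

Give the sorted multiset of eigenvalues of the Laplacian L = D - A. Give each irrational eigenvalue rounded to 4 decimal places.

[0, 3, 3, 5, 5]

Reading degrees in the order [1, 2, 3, 4, 5] gives [3, 3, 3, 3, 4]; set D = diag(3, 3, 3, 3, 4) and form L = D - A. L is symmetric positive semidefinite, so every eigenvalue is real and nonnegative. The single zero eigenvalue shows the graph is connected. By the matrix-tree theorem the graph has (1/5) * product of the nonzero eigenvalues = 45 spanning trees.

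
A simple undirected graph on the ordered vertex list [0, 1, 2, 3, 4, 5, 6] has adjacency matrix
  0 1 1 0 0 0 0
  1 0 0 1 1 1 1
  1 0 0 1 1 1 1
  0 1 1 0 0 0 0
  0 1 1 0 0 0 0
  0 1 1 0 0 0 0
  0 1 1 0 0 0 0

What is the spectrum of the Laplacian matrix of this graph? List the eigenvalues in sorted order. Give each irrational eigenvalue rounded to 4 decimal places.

[0, 2, 2, 2, 2, 5, 7]

Each diagonal entry of L is the vertex degree and each off-diagonal entry is -1 where an edge is present, 0 otherwise; in the order [0, 1, 2, 3, 4, 5, 6] the diagonal is [2, 5, 5, 2, 2, 2, 2]. Since every row of L sums to 0, the all-ones vector is in the kernel and 0 is an eigenvalue. The single zero eigenvalue shows the graph is connected. The largest eigenvalue, 7, is at most the vertex count 7. There is one zero in the spectrum, matching the 1 component.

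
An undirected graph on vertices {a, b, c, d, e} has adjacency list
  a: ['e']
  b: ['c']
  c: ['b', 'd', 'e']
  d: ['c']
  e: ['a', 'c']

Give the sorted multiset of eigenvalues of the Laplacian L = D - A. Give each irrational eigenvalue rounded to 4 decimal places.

Each diagonal entry of L is the vertex degree and each off-diagonal entry is -1 where an edge is present, 0 otherwise; in the order [a, b, c, d, e] the diagonal is [1, 1, 3, 1, 2]. L is symmetric positive semidefinite, so every eigenvalue is real and nonnegative. There is one zero in the spectrum, matching the 1 component. By the matrix-tree theorem the graph has (1/5) * product of the nonzero eigenvalues = 1 spanning tree.

[0, 0.5188, 1, 2.3111, 4.1701]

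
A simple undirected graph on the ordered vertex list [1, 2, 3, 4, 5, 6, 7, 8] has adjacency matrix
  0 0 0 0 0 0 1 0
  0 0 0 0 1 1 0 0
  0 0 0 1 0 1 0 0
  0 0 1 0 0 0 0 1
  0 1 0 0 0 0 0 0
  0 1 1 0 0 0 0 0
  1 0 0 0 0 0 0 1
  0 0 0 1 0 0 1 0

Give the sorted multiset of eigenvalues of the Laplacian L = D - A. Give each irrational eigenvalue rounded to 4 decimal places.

[0, 0.1522, 0.5858, 1.2346, 2, 2.7654, 3.4142, 3.8478]

With the vertex order [1, 2, 3, 4, 5, 6, 7, 8], the degrees are [1, 2, 2, 2, 1, 2, 2, 2], giving D = diag(1, 2, 2, 2, 1, 2, 2, 2) and L = D - A. Diagonalising L (or applying a numerical eigensolver to the 8x8 matrix) gives the spectrum above. The eigenvalues sum to 14, which equals trace(L) = 2|E|. The largest eigenvalue, 3.8478, is at most the vertex count 8.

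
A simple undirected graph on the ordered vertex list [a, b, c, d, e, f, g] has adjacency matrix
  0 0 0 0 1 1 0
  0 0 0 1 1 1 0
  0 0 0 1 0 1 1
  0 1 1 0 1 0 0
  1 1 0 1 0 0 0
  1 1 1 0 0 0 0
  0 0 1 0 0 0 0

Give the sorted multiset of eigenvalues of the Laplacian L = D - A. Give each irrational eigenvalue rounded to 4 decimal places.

Each diagonal entry of L is the vertex degree and each off-diagonal entry is -1 where an edge is present, 0 otherwise; in the order [a, b, c, d, e, f, g] the diagonal is [2, 3, 3, 3, 3, 3, 1]. Diagonalising L (or applying a numerical eigensolver to the 7x7 matrix) gives the spectrum above. The single zero eigenvalue shows the graph is connected. The largest eigenvalue, 5.1776, is at most the vertex count 7. There is one zero in the spectrum, matching the 1 component.

[0, 0.6939, 1.8505, 2.5167, 3.2348, 4.5264, 5.1776]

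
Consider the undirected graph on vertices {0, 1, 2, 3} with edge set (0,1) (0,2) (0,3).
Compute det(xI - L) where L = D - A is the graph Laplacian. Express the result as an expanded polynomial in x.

x^4 - 6x^3 + 9x^2 - 4x

Reading degrees in the order [0, 1, 2, 3] gives [3, 1, 1, 1]; set D = diag(3, 1, 1, 1) and form L = D - A. Computing det(xI - L) by cofactor expansion (or equivalently via sum-over-permutations) gives x^4 - 6x^3 + 9x^2 - 4x. The constant term is 0 because L is singular (the all-ones vector lies in its kernel). The eigenvalues sum to 6, which equals trace(L) = 2|E|. The largest eigenvalue, 4, is at most the vertex count 4.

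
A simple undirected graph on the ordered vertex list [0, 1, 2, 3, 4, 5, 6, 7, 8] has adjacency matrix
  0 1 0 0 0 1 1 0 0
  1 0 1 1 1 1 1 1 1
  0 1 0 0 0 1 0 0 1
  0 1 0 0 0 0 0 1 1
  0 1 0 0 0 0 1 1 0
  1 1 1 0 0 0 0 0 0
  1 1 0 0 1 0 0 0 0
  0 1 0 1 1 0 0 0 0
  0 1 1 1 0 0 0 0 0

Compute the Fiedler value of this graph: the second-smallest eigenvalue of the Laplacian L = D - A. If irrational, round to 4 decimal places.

1.5858

With the vertex order [0, 1, 2, 3, 4, 5, 6, 7, 8], the degrees are [3, 8, 3, 3, 3, 3, 3, 3, 3], giving D = diag(3, 8, 3, 3, 3, 3, 3, 3, 3) and L = D - A. Computing the eigenvalues of L and sorting gives [0, 1.5858, 1.5858, 3, 3, 4.4142, 4.4142, 5, 9]. The Fiedler value lambda_2 = 1.5858 is strictly positive, so the graph is connected. The largest eigenvalue, 9, is at most the vertex count 9.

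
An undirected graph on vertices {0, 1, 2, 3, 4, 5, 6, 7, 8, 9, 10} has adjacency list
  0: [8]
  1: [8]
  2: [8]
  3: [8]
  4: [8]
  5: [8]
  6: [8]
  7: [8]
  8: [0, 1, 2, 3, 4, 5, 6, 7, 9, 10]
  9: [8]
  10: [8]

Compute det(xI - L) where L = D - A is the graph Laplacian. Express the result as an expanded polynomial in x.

With the vertex order [0, 1, 2, 3, 4, 5, 6, 7, 8, 9, 10], the degrees are [1, 1, 1, 1, 1, 1, 1, 1, 10, 1, 1], giving D = diag(1, 1, 1, 1, 1, 1, 1, 1, 10, 1, 1) and L = D - A. Computing det(xI - L) by cofactor expansion (or equivalently via sum-over-permutations) gives x^11 - 20x^10 + 135x^9 - 480x^8 + 1050x^7 - 1512x^6 + 1470x^5 - 960x^4 + 405x^3 - 100x^2 + 11x. Since p(0) = det(-L) = 0, x divides p(x). By the matrix-tree theorem the graph has (1/11) * product of the nonzero eigenvalues = 1 spanning tree.

x^11 - 20x^10 + 135x^9 - 480x^8 + 1050x^7 - 1512x^6 + 1470x^5 - 960x^4 + 405x^3 - 100x^2 + 11x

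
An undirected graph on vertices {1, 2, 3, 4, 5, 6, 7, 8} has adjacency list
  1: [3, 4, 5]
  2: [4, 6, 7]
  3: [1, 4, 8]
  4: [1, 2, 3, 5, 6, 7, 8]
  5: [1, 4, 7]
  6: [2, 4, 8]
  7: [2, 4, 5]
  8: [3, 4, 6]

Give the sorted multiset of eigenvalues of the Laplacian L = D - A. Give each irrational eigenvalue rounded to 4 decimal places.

Each diagonal entry of L is the vertex degree and each off-diagonal entry is -1 where an edge is present, 0 otherwise; in the order [1, 2, 3, 4, 5, 6, 7, 8] the diagonal is [3, 3, 3, 7, 3, 3, 3, 3]. Since every row of L sums to 0, the all-ones vector is in the kernel and 0 is an eigenvalue. The largest eigenvalue, 8, is at most the vertex count 8. By the matrix-tree theorem the graph has (1/8) * product of the nonzero eigenvalues = 841 spanning trees.

[0, 1.7530, 1.7530, 3.4450, 3.4450, 4.8019, 4.8019, 8]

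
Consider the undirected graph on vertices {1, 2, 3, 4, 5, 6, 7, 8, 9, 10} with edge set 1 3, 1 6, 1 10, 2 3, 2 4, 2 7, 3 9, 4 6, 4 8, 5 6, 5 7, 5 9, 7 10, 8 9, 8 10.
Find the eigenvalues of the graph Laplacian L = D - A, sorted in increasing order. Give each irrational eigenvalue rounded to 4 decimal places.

[0, 2, 2, 2, 2, 2, 5, 5, 5, 5]

With the vertex order [1, 2, 3, 4, 5, 6, 7, 8, 9, 10], the degrees are [3, 3, 3, 3, 3, 3, 3, 3, 3, 3], giving D = diag(3, 3, 3, 3, 3, 3, 3, 3, 3, 3) and L = D - A. The multiplicity of 0 as a Laplacian eigenvalue equals the number of connected components.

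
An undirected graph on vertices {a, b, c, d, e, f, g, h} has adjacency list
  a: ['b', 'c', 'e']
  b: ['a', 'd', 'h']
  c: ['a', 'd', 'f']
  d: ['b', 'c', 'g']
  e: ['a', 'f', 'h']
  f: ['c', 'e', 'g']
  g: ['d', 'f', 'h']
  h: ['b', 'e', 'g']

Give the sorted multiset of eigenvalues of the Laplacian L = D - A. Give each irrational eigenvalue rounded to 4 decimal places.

Reading degrees in the order [a, b, c, d, e, f, g, h] gives [3, 3, 3, 3, 3, 3, 3, 3]; set D = diag(3, 3, 3, 3, 3, 3, 3, 3) and form L = D - A. Diagonalising L (or applying a numerical eigensolver to the 8x8 matrix) gives the spectrum above. The single zero eigenvalue shows the graph is connected. By the matrix-tree theorem the graph has (1/8) * product of the nonzero eigenvalues = 384 spanning trees. The largest eigenvalue, 6, is at most the vertex count 8.

[0, 2, 2, 2, 4, 4, 4, 6]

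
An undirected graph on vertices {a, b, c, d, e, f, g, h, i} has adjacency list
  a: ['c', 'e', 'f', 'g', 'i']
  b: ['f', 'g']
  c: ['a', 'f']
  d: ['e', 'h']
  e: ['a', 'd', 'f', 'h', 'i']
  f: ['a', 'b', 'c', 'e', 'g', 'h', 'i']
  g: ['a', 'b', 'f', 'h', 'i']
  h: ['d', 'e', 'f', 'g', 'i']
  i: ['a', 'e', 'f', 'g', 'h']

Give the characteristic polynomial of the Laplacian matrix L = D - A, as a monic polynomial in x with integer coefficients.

Reading degrees in the order [a, b, c, d, e, f, g, h, i] gives [5, 2, 2, 2, 5, 7, 5, 5, 5]; set D = diag(5, 2, 2, 2, 5, 7, 5, 5, 5) and form L = D - A. Computing det(xI - L) by cofactor expansion (or equivalently via sum-over-permutations) gives x^9 - 38x^8 + 610x^7 - 5376x^6 + 28280x^5 - 90298x^4 + 169692x^3 - 170692x^2 + 70272x. The constant term is 0 because L is singular (the all-ones vector lies in its kernel). By the matrix-tree theorem the graph has (1/9) * product of the nonzero eigenvalues = 7808 spanning trees.

x^9 - 38x^8 + 610x^7 - 5376x^6 + 28280x^5 - 90298x^4 + 169692x^3 - 170692x^2 + 70272x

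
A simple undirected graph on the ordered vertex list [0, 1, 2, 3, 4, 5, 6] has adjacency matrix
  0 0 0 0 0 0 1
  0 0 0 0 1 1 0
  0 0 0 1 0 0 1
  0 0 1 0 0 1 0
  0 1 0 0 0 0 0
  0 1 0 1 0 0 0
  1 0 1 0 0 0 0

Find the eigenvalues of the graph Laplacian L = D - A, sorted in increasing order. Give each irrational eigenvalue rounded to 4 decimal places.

With the vertex order [0, 1, 2, 3, 4, 5, 6], the degrees are [1, 2, 2, 2, 1, 2, 2], giving D = diag(1, 2, 2, 2, 1, 2, 2) and L = D - A. Diagonalising L (or applying a numerical eigensolver to the 7x7 matrix) gives the spectrum above. There is one zero in the spectrum, matching the 1 component.

[0, 0.1981, 0.7530, 1.5550, 2.4450, 3.2470, 3.8019]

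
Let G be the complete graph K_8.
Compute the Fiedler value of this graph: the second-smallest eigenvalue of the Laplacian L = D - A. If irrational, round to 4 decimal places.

8

The graph has 8 vertices and degree multiset [7, 7, 7, 7, 7, 7, 7, 7]; D is the diagonal matrix of degrees and L = D - A. The smallest Laplacian eigenvalue is always 0. The next one, lambda_2 = 8, measures how hard the graph is to disconnect: larger values mean better connectivity. The eigenvalues sum to 56, which equals trace(L) = 2|E|.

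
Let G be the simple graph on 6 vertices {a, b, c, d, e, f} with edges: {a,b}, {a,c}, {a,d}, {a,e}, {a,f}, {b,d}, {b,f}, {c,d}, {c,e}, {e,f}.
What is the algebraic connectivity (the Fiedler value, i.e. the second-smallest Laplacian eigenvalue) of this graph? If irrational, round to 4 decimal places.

2.3820

Reading degrees in the order [a, b, c, d, e, f] gives [5, 3, 3, 3, 3, 3]; set D = diag(5, 3, 3, 3, 3, 3) and form L = D - A. Computing the eigenvalues of L and sorting gives [0, 2.3820, 2.3820, 4.6180, 4.6180, 6]. The Fiedler value lambda_2 = 2.3820 is strictly positive, so the graph is connected. The eigenvalues sum to 20, which equals trace(L) = 2|E|.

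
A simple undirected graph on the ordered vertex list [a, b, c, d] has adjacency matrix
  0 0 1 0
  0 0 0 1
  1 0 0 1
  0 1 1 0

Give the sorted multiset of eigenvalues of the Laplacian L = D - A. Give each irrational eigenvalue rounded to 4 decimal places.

Reading degrees in the order [a, b, c, d] gives [1, 1, 2, 2]; set D = diag(1, 1, 2, 2) and form L = D - A. Diagonalising L (or applying a numerical eigensolver to the 4x4 matrix) gives the spectrum above. The single zero eigenvalue shows the graph is connected. By the matrix-tree theorem the graph has (1/4) * product of the nonzero eigenvalues = 1 spanning tree. The eigenvalues sum to 6, which equals trace(L) = 2|E|.

[0, 0.5858, 2, 3.4142]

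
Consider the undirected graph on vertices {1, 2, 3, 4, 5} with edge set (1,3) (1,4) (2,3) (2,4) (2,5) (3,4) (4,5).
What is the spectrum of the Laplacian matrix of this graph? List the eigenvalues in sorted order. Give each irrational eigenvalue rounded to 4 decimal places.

[0, 1.5858, 3, 4.4142, 5]

Reading degrees in the order [1, 2, 3, 4, 5] gives [2, 3, 3, 4, 2]; set D = diag(2, 3, 3, 4, 2) and form L = D - A. L is symmetric positive semidefinite, so every eigenvalue is real and nonnegative. The eigenvalues sum to 14, which equals trace(L) = 2|E|.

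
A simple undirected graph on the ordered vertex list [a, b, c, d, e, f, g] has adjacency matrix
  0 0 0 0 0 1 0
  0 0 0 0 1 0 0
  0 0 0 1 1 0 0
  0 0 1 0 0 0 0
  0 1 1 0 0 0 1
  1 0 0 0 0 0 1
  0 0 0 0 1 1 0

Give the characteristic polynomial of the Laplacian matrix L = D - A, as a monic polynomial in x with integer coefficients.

x^7 - 12x^6 + 54x^5 - 114x^4 + 115x^3 - 50x^2 + 7x

Reading degrees in the order [a, b, c, d, e, f, g] gives [1, 1, 2, 1, 3, 2, 2]; set D = diag(1, 1, 2, 1, 3, 2, 2) and form L = D - A. Computing det(xI - L) by cofactor expansion (or equivalently via sum-over-permutations) gives x^7 - 12x^6 + 54x^5 - 114x^4 + 115x^3 - 50x^2 + 7x. The constant term is 0 because L is singular (the all-ones vector lies in its kernel). The largest eigenvalue, 4.3342, is at most the vertex count 7.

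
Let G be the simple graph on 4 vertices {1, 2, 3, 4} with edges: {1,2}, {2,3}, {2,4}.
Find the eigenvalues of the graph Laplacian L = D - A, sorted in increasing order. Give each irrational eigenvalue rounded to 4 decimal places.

Reading degrees in the order [1, 2, 3, 4] gives [1, 3, 1, 1]; set D = diag(1, 3, 1, 1) and form L = D - A. The multiplicity of 0 as a Laplacian eigenvalue equals the number of connected components. The eigenvalues sum to 6, which equals trace(L) = 2|E|. The largest eigenvalue, 4, is at most the vertex count 4.

[0, 1, 1, 4]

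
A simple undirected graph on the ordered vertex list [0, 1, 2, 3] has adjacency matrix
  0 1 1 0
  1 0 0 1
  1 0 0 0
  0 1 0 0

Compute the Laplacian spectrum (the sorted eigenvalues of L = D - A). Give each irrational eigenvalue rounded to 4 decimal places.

Reading degrees in the order [0, 1, 2, 3] gives [2, 2, 1, 1]; set D = diag(2, 2, 1, 1) and form L = D - A. Diagonalising L (or applying a numerical eigensolver to the 4x4 matrix) gives the spectrum above. By the matrix-tree theorem the graph has (1/4) * product of the nonzero eigenvalues = 1 spanning tree.

[0, 0.5858, 2, 3.4142]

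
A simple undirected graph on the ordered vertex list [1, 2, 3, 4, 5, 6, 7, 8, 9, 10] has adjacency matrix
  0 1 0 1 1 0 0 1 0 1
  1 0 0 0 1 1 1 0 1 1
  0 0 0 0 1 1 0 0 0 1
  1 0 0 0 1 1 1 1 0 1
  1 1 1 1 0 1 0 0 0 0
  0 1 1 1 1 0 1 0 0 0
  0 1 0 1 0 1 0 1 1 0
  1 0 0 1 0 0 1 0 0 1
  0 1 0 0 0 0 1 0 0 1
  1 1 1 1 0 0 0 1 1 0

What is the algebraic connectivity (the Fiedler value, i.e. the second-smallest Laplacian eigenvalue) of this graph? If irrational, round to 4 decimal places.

2.3116

With the vertex order [1, 2, 3, 4, 5, 6, 7, 8, 9, 10], the degrees are [5, 6, 3, 6, 5, 5, 5, 4, 3, 6], giving D = diag(5, 6, 3, 6, 5, 5, 5, 4, 3, 6) and L = D - A. The smallest Laplacian eigenvalue is always 0. The next one, lambda_2 = 2.3116, measures how hard the graph is to disconnect: larger values mean better connectivity.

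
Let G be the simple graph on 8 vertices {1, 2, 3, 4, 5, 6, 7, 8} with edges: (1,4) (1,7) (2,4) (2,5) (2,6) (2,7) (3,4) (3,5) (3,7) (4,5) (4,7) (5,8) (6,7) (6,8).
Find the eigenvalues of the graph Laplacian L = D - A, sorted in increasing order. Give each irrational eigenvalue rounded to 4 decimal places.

[0, 1.3490, 2.2305, 2.7268, 3.8059, 5.3431, 6.1117, 6.4330]

Reading degrees in the order [1, 2, 3, 4, 5, 6, 7, 8] gives [2, 4, 3, 5, 4, 3, 5, 2]; set D = diag(2, 4, 3, 5, 4, 3, 5, 2) and form L = D - A. Since every row of L sums to 0, the all-ones vector is in the kernel and 0 is an eigenvalue. The single zero eigenvalue shows the graph is connected. There is one zero in the spectrum, matching the 1 component.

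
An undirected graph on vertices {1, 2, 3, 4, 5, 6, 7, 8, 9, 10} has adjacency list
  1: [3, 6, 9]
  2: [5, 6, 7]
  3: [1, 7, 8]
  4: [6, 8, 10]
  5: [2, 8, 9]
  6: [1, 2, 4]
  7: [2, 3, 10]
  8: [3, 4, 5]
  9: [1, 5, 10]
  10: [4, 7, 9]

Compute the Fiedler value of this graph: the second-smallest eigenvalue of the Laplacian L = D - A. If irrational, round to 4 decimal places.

2

Reading degrees in the order [1, 2, 3, 4, 5, 6, 7, 8, 9, 10] gives [3, 3, 3, 3, 3, 3, 3, 3, 3, 3]; set D = diag(3, 3, 3, 3, 3, 3, 3, 3, 3, 3) and form L = D - A. Computing the eigenvalues of L and sorting gives [0, 2, 2, 2, 2, 2, 5, 5, 5, 5]. The Fiedler value lambda_2 = 2 is strictly positive, so the graph is connected. By the matrix-tree theorem the graph has (1/10) * product of the nonzero eigenvalues = 2000 spanning trees.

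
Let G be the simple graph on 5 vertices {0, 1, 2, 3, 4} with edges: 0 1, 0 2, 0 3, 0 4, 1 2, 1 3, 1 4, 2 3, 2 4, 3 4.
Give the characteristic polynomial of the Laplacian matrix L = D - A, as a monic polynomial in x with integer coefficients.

x^5 - 20x^4 + 150x^3 - 500x^2 + 625x

With the vertex order [0, 1, 2, 3, 4], the degrees are [4, 4, 4, 4, 4], giving D = diag(4, 4, 4, 4, 4) and L = D - A. Computing det(xI - L) by cofactor expansion (or equivalently via sum-over-permutations) gives x^5 - 20x^4 + 150x^3 - 500x^2 + 625x. The constant term is 0 because L is singular (the all-ones vector lies in its kernel). The eigenvalues sum to 20, which equals trace(L) = 2|E|. The largest eigenvalue, 5, is at most the vertex count 5.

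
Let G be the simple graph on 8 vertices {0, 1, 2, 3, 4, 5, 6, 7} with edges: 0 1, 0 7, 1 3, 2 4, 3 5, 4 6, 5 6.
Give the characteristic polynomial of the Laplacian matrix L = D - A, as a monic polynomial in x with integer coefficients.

x^8 - 14x^7 + 78x^6 - 220x^5 + 330x^4 - 252x^3 + 84x^2 - 8x

With the vertex order [0, 1, 2, 3, 4, 5, 6, 7], the degrees are [2, 2, 1, 2, 2, 2, 2, 1], giving D = diag(2, 2, 1, 2, 2, 2, 2, 1) and L = D - A. Computing det(xI - L) by cofactor expansion (or equivalently via sum-over-permutations) gives x^8 - 14x^7 + 78x^6 - 220x^5 + 330x^4 - 252x^3 + 84x^2 - 8x. The constant term is 0 because L is singular (the all-ones vector lies in its kernel).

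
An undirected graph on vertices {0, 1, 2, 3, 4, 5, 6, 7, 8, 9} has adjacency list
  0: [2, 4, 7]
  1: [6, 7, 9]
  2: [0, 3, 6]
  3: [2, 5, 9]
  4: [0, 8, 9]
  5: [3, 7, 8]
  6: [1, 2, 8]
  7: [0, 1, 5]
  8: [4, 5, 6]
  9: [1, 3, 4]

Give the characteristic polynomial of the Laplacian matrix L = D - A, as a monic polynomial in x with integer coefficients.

Each diagonal entry of L is the vertex degree and each off-diagonal entry is -1 where an edge is present, 0 otherwise; in the order [0, 1, 2, 3, 4, 5, 6, 7, 8, 9] the diagonal is [3, 3, 3, 3, 3, 3, 3, 3, 3, 3]. L has integer entries, so p(x) = det(xI - L) has integer coefficients. Expanding the determinant yields x^10 - 30x^9 + 390x^8 - 2880x^7 + 13305x^6 - 39882x^5 + 77640x^4 - 94800x^3 + 66000x^2 - 20000x. Since p(0) = det(-L) = 0, x divides p(x). There is one zero in the spectrum, matching the 1 component.

x^10 - 30x^9 + 390x^8 - 2880x^7 + 13305x^6 - 39882x^5 + 77640x^4 - 94800x^3 + 66000x^2 - 20000x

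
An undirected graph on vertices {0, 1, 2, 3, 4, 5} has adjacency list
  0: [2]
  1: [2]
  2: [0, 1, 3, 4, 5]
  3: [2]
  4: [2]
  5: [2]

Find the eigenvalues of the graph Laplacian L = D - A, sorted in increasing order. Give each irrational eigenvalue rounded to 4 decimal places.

[0, 1, 1, 1, 1, 6]

Each diagonal entry of L is the vertex degree and each off-diagonal entry is -1 where an edge is present, 0 otherwise; in the order [0, 1, 2, 3, 4, 5] the diagonal is [1, 1, 5, 1, 1, 1]. L is symmetric positive semidefinite, so every eigenvalue is real and nonnegative. By the matrix-tree theorem the graph has (1/6) * product of the nonzero eigenvalues = 1 spanning tree.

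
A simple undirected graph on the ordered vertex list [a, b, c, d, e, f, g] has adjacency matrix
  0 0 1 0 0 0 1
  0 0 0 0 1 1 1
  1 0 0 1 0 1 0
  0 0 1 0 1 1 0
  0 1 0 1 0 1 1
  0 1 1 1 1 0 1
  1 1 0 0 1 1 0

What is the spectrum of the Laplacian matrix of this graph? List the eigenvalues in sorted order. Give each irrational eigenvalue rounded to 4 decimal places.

Reading degrees in the order [a, b, c, d, e, f, g] gives [2, 3, 3, 3, 4, 5, 4]; set D = diag(2, 3, 3, 3, 4, 5, 4) and form L = D - A. The multiplicity of 0 as a Laplacian eigenvalue equals the number of connected components. There is one zero in the spectrum, matching the 1 component.

[0, 1.6360, 2.1880, 3.8952, 4.7625, 5.3427, 6.1756]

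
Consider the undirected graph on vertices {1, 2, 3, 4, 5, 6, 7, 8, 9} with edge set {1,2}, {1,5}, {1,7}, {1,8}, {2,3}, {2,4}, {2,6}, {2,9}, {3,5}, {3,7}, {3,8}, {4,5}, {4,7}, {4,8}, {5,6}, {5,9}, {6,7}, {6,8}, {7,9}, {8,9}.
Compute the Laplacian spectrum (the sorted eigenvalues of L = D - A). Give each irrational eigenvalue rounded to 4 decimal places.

Reading degrees in the order [1, 2, 3, 4, 5, 6, 7, 8, 9] gives [4, 5, 4, 4, 5, 4, 5, 5, 4]; set D = diag(4, 5, 4, 4, 5, 4, 5, 5, 4) and form L = D - A. Since every row of L sums to 0, the all-ones vector is in the kernel and 0 is an eigenvalue. The eigenvalues sum to 40, which equals trace(L) = 2|E|.

[0, 4, 4, 4, 4, 5, 5, 5, 9]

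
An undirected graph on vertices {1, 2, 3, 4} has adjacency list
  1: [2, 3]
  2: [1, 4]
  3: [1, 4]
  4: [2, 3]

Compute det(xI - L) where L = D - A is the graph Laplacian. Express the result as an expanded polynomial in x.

With the vertex order [1, 2, 3, 4], the degrees are [2, 2, 2, 2], giving D = diag(2, 2, 2, 2) and L = D - A. L has integer entries, so p(x) = det(xI - L) has integer coefficients. Expanding the determinant yields x^4 - 8x^3 + 20x^2 - 16x. The coefficient of x^3 equals -trace(L) = -8, matching the sum of degrees. The largest eigenvalue, 4, is at most the vertex count 4.

x^4 - 8x^3 + 20x^2 - 16x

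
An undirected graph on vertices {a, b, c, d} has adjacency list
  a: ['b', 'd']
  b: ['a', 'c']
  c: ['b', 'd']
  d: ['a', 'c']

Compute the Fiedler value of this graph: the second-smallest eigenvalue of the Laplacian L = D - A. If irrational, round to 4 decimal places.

2

Each diagonal entry of L is the vertex degree and each off-diagonal entry is -1 where an edge is present, 0 otherwise; in the order [a, b, c, d] the diagonal is [2, 2, 2, 2]. The sorted Laplacian eigenvalues are [0, 2, 2, 4]; the algebraic connectivity is the second entry, 2. The largest eigenvalue, 4, is at most the vertex count 4.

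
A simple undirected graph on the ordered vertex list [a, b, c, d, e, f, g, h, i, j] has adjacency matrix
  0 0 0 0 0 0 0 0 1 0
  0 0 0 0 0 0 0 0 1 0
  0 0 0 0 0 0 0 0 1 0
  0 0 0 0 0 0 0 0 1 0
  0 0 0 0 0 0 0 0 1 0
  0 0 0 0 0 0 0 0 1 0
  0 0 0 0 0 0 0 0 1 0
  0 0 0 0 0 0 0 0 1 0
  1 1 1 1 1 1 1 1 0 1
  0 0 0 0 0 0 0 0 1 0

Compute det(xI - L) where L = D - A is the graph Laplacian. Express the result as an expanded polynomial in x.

With the vertex order [a, b, c, d, e, f, g, h, i, j], the degrees are [1, 1, 1, 1, 1, 1, 1, 1, 9, 1], giving D = diag(1, 1, 1, 1, 1, 1, 1, 1, 9, 1) and L = D - A. The eigenvalues of L are [0, 1, 1, 1, 1, 1, 1, 1, 1, 10]; the characteristic polynomial is the product of (x - lambda_i), which multiplies out to x^10 - 18x^9 + 108x^8 - 336x^7 + 630x^6 - 756x^5 + 588x^4 - 288x^3 + 81x^2 - 10x. Since p(0) = det(-L) = 0, x divides p(x). By the matrix-tree theorem the graph has (1/10) * product of the nonzero eigenvalues = 1 spanning tree. The largest eigenvalue, 10, is at most the vertex count 10.

x^10 - 18x^9 + 108x^8 - 336x^7 + 630x^6 - 756x^5 + 588x^4 - 288x^3 + 81x^2 - 10x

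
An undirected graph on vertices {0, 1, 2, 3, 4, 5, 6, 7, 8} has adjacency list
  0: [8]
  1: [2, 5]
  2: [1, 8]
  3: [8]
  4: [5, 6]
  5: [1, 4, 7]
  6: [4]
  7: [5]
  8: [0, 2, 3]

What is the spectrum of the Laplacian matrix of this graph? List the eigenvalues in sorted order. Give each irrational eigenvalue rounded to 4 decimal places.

With the vertex order [0, 1, 2, 3, 4, 5, 6, 7, 8], the degrees are [1, 2, 2, 1, 2, 3, 1, 1, 3], giving D = diag(1, 2, 2, 1, 2, 3, 1, 1, 3) and L = D - A. Diagonalising L (or applying a numerical eigensolver to the 9x9 matrix) gives the spectrum above. The eigenvalues sum to 16, which equals trace(L) = 2|E|.

[0, 0.1538, 0.5764, 1, 1, 2.1128, 2.6757, 4.0748, 4.4065]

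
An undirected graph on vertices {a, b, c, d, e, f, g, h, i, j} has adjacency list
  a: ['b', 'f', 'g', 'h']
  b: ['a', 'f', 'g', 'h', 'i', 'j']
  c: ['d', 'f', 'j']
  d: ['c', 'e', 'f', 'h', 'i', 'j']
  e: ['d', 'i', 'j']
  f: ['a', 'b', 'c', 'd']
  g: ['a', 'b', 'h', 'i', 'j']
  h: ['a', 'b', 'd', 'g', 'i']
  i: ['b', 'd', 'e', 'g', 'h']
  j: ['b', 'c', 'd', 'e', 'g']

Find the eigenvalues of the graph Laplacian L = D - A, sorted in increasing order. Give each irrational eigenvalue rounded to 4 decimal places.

[0, 2.1691, 2.3638, 4.0136, 4.6639, 5.2283, 5.9381, 6.6440, 6.8118, 8.1675]

With the vertex order [a, b, c, d, e, f, g, h, i, j], the degrees are [4, 6, 3, 6, 3, 4, 5, 5, 5, 5], giving D = diag(4, 6, 3, 6, 3, 4, 5, 5, 5, 5) and L = D - A. L is symmetric positive semidefinite, so every eigenvalue is real and nonnegative.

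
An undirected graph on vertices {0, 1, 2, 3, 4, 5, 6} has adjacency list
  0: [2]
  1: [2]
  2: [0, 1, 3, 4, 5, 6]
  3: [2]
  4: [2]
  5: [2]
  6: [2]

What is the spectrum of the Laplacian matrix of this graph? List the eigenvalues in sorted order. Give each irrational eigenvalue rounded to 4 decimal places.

Each diagonal entry of L is the vertex degree and each off-diagonal entry is -1 where an edge is present, 0 otherwise; in the order [0, 1, 2, 3, 4, 5, 6] the diagonal is [1, 1, 6, 1, 1, 1, 1]. Diagonalising L (or applying a numerical eigensolver to the 7x7 matrix) gives the spectrum above. The single zero eigenvalue shows the graph is connected. By the matrix-tree theorem the graph has (1/7) * product of the nonzero eigenvalues = 1 spanning tree. The largest eigenvalue, 7, is at most the vertex count 7.

[0, 1, 1, 1, 1, 1, 7]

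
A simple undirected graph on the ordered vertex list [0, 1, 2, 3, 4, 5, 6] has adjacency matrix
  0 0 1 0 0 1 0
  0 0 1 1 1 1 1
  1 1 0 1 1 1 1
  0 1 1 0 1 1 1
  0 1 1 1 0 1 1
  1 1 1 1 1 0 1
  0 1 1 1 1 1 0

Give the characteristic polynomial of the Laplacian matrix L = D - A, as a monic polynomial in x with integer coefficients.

Each diagonal entry of L is the vertex degree and each off-diagonal entry is -1 where an edge is present, 0 otherwise; in the order [0, 1, 2, 3, 4, 5, 6] the diagonal is [2, 5, 6, 5, 5, 6, 5]. L has integer entries, so p(x) = det(xI - L) has integer coefficients. Expanding the determinant yields x^7 - 34x^6 + 473x^5 - 3428x^4 + 13536x^3 - 27216x^2 + 21168x. The coefficient of x^6 equals -trace(L) = -34, matching the sum of degrees. By the matrix-tree theorem the graph has (1/7) * product of the nonzero eigenvalues = 3024 spanning trees.

x^7 - 34x^6 + 473x^5 - 3428x^4 + 13536x^3 - 27216x^2 + 21168x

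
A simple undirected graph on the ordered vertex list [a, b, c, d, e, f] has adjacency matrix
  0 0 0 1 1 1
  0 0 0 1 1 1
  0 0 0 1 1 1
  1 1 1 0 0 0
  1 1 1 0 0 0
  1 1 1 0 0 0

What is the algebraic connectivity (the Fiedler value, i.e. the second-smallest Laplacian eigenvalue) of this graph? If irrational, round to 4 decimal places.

Each diagonal entry of L is the vertex degree and each off-diagonal entry is -1 where an edge is present, 0 otherwise; in the order [a, b, c, d, e, f] the diagonal is [3, 3, 3, 3, 3, 3]. The sorted Laplacian eigenvalues are [0, 3, 3, 3, 3, 6]; the algebraic connectivity is the second entry, 3. The largest eigenvalue, 6, is at most the vertex count 6.

3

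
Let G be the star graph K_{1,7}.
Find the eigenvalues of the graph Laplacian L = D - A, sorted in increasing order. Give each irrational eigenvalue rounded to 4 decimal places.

[0, 1, 1, 1, 1, 1, 1, 8]

The graph has 8 vertices and degree multiset [7, 1, 1, 1, 1, 1, 1, 1]; D is the diagonal matrix of degrees and L = D - A. The multiplicity of 0 as a Laplacian eigenvalue equals the number of connected components.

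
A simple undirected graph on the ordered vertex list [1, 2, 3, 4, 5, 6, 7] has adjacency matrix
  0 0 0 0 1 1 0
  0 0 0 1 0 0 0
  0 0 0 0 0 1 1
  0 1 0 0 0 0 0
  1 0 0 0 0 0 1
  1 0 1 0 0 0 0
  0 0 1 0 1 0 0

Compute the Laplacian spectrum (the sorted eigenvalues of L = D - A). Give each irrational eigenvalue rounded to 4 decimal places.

Each diagonal entry of L is the vertex degree and each off-diagonal entry is -1 where an edge is present, 0 otherwise; in the order [1, 2, 3, 4, 5, 6, 7] the diagonal is [2, 1, 2, 1, 2, 2, 2]. The multiplicity of 0 as a Laplacian eigenvalue equals the number of connected components. The 2 zero eigenvalues correspond to the 2 connected components. The eigenvalues sum to 12, which equals trace(L) = 2|E|.

[0, 0, 1.3820, 1.3820, 2, 3.6180, 3.6180]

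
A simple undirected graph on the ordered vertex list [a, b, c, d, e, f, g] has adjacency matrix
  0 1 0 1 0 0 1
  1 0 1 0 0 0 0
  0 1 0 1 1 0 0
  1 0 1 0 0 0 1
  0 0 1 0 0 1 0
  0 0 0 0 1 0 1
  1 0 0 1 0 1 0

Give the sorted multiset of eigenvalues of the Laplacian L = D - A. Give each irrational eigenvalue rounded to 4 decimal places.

Reading degrees in the order [a, b, c, d, e, f, g] gives [3, 2, 3, 3, 2, 2, 3]; set D = diag(3, 2, 3, 3, 2, 2, 3) and form L = D - A. The multiplicity of 0 as a Laplacian eigenvalue equals the number of connected components. The single zero eigenvalue shows the graph is connected. There is one zero in the spectrum, matching the 1 component. The eigenvalues sum to 18, which equals trace(L) = 2|E|.

[0, 1.0681, 1.5858, 2.4824, 3.5176, 4.4142, 4.9319]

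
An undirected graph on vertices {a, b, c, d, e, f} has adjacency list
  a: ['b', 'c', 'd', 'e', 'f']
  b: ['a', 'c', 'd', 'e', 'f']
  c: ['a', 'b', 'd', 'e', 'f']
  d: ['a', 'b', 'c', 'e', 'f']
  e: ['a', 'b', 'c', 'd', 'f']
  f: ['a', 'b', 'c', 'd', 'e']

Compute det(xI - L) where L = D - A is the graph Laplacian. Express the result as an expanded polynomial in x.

With the vertex order [a, b, c, d, e, f], the degrees are [5, 5, 5, 5, 5, 5], giving D = diag(5, 5, 5, 5, 5, 5) and L = D - A. The eigenvalues of L are [0, 6, 6, 6, 6, 6]; the characteristic polynomial is the product of (x - lambda_i), which multiplies out to x^6 - 30x^5 + 360x^4 - 2160x^3 + 6480x^2 - 7776x. The coefficient of x^5 equals -trace(L) = -30, matching the sum of degrees. By the matrix-tree theorem the graph has (1/6) * product of the nonzero eigenvalues = 1296 spanning trees.

x^6 - 30x^5 + 360x^4 - 2160x^3 + 6480x^2 - 7776x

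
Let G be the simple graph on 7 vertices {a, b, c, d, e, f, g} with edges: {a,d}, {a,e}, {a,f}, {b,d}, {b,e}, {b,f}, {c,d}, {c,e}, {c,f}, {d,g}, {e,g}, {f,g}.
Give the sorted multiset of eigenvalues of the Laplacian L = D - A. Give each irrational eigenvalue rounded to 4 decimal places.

With the vertex order [a, b, c, d, e, f, g], the degrees are [3, 3, 3, 4, 4, 4, 3], giving D = diag(3, 3, 3, 4, 4, 4, 3) and L = D - A. Since every row of L sums to 0, the all-ones vector is in the kernel and 0 is an eigenvalue. The eigenvalues sum to 24, which equals trace(L) = 2|E|. There is one zero in the spectrum, matching the 1 component.

[0, 3, 3, 3, 4, 4, 7]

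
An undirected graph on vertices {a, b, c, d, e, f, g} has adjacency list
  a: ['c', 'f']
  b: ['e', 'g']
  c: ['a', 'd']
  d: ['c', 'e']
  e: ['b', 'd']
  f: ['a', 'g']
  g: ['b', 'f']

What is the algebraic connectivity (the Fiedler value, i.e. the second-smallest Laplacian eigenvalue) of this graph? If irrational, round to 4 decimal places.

0.7530

Reading degrees in the order [a, b, c, d, e, f, g] gives [2, 2, 2, 2, 2, 2, 2]; set D = diag(2, 2, 2, 2, 2, 2, 2) and form L = D - A. The sorted Laplacian eigenvalues are [0, 0.7530, 0.7530, 2.4450, 2.4450, 3.8019, 3.8019]; the algebraic connectivity is the second entry, 0.7530.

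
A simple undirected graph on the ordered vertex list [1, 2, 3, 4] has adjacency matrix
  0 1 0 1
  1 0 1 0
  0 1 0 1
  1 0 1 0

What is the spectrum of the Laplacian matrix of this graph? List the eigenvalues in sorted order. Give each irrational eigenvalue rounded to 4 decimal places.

Reading degrees in the order [1, 2, 3, 4] gives [2, 2, 2, 2]; set D = diag(2, 2, 2, 2) and form L = D - A. The multiplicity of 0 as a Laplacian eigenvalue equals the number of connected components. The largest eigenvalue, 4, is at most the vertex count 4.

[0, 2, 2, 4]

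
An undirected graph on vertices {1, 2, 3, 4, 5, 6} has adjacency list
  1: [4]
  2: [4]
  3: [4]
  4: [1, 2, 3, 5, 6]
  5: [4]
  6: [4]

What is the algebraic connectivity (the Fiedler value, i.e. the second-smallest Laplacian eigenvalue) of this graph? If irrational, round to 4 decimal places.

With the vertex order [1, 2, 3, 4, 5, 6], the degrees are [1, 1, 1, 5, 1, 1], giving D = diag(1, 1, 1, 5, 1, 1) and L = D - A. Computing the eigenvalues of L and sorting gives [0, 1, 1, 1, 1, 6]. The Fiedler value lambda_2 = 1 is strictly positive, so the graph is connected. The largest eigenvalue, 6, is at most the vertex count 6.

1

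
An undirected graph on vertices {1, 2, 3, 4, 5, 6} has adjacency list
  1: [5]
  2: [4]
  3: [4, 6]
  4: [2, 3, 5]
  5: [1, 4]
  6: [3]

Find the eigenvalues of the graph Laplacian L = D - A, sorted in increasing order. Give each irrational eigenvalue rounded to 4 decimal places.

Reading degrees in the order [1, 2, 3, 4, 5, 6] gives [1, 1, 2, 3, 2, 1]; set D = diag(1, 1, 2, 3, 2, 1) and form L = D - A. The multiplicity of 0 as a Laplacian eigenvalue equals the number of connected components. The eigenvalues sum to 10, which equals trace(L) = 2|E|.

[0, 0.3820, 0.6972, 2, 2.6180, 4.3028]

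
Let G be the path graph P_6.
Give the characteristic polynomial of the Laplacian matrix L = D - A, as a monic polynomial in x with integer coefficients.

The graph has 6 vertices and degree multiset [2, 2, 2, 2, 1, 1]; D is the diagonal matrix of degrees and L = D - A. Computing det(xI - L) by cofactor expansion (or equivalently via sum-over-permutations) gives x^6 - 10x^5 + 36x^4 - 56x^3 + 35x^2 - 6x. Since p(0) = det(-L) = 0, x divides p(x). The largest eigenvalue, 3.7321, is at most the vertex count 6.

x^6 - 10x^5 + 36x^4 - 56x^3 + 35x^2 - 6x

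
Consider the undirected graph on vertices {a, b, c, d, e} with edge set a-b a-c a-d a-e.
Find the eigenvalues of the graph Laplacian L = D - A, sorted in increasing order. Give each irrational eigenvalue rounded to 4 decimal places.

[0, 1, 1, 1, 5]

Each diagonal entry of L is the vertex degree and each off-diagonal entry is -1 where an edge is present, 0 otherwise; in the order [a, b, c, d, e] the diagonal is [4, 1, 1, 1, 1]. The multiplicity of 0 as a Laplacian eigenvalue equals the number of connected components. The single zero eigenvalue shows the graph is connected. The eigenvalues sum to 8, which equals trace(L) = 2|E|. By the matrix-tree theorem the graph has (1/5) * product of the nonzero eigenvalues = 1 spanning tree.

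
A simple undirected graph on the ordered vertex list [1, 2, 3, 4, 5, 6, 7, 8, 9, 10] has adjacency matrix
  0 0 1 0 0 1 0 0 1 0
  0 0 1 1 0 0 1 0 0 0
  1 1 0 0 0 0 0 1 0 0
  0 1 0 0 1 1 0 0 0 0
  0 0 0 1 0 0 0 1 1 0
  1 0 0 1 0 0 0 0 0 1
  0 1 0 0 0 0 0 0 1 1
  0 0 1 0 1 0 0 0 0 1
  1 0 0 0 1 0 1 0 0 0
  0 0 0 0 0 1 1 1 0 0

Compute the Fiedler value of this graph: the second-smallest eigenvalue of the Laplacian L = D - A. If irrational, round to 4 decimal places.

Reading degrees in the order [1, 2, 3, 4, 5, 6, 7, 8, 9, 10] gives [3, 3, 3, 3, 3, 3, 3, 3, 3, 3]; set D = diag(3, 3, 3, 3, 3, 3, 3, 3, 3, 3) and form L = D - A. Computing the eigenvalues of L and sorting gives [0, 2, 2, 2, 2, 2, 5, 5, 5, 5]. The Fiedler value lambda_2 = 2 is strictly positive, so the graph is connected. By the matrix-tree theorem the graph has (1/10) * product of the nonzero eigenvalues = 2000 spanning trees.

2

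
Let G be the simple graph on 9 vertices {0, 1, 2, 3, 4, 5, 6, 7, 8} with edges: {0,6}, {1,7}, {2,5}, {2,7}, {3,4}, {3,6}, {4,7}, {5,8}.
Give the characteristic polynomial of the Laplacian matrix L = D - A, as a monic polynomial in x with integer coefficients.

x^9 - 16x^8 + 104x^7 - 354x^6 + 678x^5 - 730x^4 + 416x^3 - 108x^2 + 9x

Each diagonal entry of L is the vertex degree and each off-diagonal entry is -1 where an edge is present, 0 otherwise; in the order [0, 1, 2, 3, 4, 5, 6, 7, 8] the diagonal is [1, 1, 2, 2, 2, 2, 2, 3, 1]. Computing det(xI - L) by cofactor expansion (or equivalently via sum-over-permutations) gives x^9 - 16x^8 + 104x^7 - 354x^6 + 678x^5 - 730x^4 + 416x^3 - 108x^2 + 9x. The constant term is 0 because L is singular (the all-ones vector lies in its kernel). The largest eigenvalue, 4.3699, is at most the vertex count 9.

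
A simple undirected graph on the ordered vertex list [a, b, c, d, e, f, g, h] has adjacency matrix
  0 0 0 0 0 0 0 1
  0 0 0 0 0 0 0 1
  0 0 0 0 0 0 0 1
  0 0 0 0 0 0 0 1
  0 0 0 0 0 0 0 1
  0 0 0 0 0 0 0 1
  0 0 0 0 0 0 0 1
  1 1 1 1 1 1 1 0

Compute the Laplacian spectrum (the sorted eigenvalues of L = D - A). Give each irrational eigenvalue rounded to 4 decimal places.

With the vertex order [a, b, c, d, e, f, g, h], the degrees are [1, 1, 1, 1, 1, 1, 1, 7], giving D = diag(1, 1, 1, 1, 1, 1, 1, 7) and L = D - A. L is symmetric positive semidefinite, so every eigenvalue is real and nonnegative. The eigenvalues sum to 14, which equals trace(L) = 2|E|. There is one zero in the spectrum, matching the 1 component.

[0, 1, 1, 1, 1, 1, 1, 8]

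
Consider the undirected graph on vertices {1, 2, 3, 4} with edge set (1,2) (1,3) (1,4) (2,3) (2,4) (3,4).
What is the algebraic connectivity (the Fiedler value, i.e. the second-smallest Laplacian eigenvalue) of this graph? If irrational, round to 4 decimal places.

Reading degrees in the order [1, 2, 3, 4] gives [3, 3, 3, 3]; set D = diag(3, 3, 3, 3) and form L = D - A. The smallest Laplacian eigenvalue is always 0. The next one, lambda_2 = 4, measures how hard the graph is to disconnect: larger values mean better connectivity. The eigenvalues sum to 12, which equals trace(L) = 2|E|.

4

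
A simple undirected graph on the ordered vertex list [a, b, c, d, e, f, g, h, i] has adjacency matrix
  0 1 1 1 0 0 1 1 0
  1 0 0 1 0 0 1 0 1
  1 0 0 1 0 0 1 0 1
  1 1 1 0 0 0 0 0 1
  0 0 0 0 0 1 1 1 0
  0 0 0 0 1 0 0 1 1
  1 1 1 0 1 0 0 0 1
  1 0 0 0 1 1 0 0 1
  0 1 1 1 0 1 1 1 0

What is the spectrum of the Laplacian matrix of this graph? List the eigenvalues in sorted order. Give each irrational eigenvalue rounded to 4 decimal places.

With the vertex order [a, b, c, d, e, f, g, h, i], the degrees are [5, 4, 4, 4, 3, 3, 5, 4, 6], giving D = diag(5, 4, 4, 4, 3, 3, 5, 4, 6) and L = D - A. Since every row of L sums to 0, the all-ones vector is in the kernel and 0 is an eigenvalue.

[0, 1.5535, 3.5274, 4, 4.3311, 4.6742, 5.6779, 6.4221, 7.8138]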